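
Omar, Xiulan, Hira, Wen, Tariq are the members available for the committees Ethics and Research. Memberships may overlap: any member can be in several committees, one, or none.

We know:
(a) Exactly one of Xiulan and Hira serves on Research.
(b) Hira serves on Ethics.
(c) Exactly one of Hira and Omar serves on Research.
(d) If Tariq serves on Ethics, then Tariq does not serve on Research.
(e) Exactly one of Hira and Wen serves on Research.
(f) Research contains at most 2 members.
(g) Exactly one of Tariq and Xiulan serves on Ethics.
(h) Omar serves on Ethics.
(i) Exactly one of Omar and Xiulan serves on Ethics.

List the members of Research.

Research = {Hira}

From (b): Hira ∈ Ethics.
From (h): Omar ∈ Ethics.
(i) (exactly one): Xiulan ∉ Ethics.
(g) (exactly one): Tariq ∈ Ethics.
(d): Tariq ∉ Research.
Suppose Omar ∈ Research: no assignment then satisfies all the clues, so Omar ∉ Research.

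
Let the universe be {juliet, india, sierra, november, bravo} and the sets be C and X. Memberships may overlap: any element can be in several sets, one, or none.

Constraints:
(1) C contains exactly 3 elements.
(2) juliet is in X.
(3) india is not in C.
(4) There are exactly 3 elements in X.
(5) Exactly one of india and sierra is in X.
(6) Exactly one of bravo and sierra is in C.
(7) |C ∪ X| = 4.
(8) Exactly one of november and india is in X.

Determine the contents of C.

C = {bravo, juliet, november}

From (2): juliet ∈ X.
From (3): india ∉ C.
Suppose juliet ∉ C: no assignment then satisfies all the clues, so juliet ∈ C.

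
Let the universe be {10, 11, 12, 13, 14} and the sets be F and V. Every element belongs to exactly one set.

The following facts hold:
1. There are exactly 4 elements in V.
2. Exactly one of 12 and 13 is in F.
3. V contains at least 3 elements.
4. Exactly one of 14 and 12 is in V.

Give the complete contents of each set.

F = {12}; V = {10, 11, 13, 14}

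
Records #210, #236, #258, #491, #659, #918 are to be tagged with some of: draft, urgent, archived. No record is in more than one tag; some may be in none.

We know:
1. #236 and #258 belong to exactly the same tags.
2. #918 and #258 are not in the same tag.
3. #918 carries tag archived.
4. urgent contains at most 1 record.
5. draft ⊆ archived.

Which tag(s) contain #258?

#258: none

From (3): #918 ∈ archived.
(2): #258 ∉ archived.
(5) contrapositive: #258 ∉ draft.
(1): #236 matches #258: #236 ∉ draft.
(1): #236 matches #258: #236 ∉ archived.
Suppose #258 ∈ urgent: no assignment then satisfies all the clues, so #258 ∉ urgent.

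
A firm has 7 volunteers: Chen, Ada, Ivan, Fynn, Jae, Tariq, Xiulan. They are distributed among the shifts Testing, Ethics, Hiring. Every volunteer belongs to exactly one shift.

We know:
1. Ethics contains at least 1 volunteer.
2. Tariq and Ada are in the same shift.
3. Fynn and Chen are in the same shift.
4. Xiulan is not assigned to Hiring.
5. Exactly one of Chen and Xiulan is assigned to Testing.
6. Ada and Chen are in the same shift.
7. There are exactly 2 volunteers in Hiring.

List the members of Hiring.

Hiring = {Ivan, Jae}

From (4): Xiulan ∉ Hiring.
Suppose Chen ∈ Hiring: no assignment then satisfies all the clues, so Chen ∉ Hiring.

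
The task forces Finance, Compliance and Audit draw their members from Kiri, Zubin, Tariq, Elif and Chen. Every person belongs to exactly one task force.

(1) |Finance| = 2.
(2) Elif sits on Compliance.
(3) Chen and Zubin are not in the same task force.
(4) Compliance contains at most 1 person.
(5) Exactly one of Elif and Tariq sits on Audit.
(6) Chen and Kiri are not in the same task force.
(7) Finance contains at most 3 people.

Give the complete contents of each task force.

Finance = {Kiri, Zubin}; Compliance = {Elif}; Audit = {Chen, Tariq}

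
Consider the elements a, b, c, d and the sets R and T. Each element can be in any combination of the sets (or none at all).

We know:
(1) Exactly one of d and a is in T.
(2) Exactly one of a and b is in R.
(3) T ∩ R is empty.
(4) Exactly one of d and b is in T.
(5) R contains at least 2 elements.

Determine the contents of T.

T = {d}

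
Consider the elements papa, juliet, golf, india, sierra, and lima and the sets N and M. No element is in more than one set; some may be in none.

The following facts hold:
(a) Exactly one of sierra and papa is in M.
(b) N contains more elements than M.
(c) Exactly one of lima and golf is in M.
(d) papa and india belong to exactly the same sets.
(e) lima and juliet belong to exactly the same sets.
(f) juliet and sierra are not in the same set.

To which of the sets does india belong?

india: N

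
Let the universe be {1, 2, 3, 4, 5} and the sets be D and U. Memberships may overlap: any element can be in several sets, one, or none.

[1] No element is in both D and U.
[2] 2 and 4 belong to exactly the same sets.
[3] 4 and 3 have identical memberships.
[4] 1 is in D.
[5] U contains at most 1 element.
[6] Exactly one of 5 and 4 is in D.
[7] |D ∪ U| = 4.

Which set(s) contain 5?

5: none

From (4): 1 ∈ D.
(1) (disjoint): 1 ∉ U.
Suppose 5 ∈ D: no assignment then satisfies all the clues, so 5 ∉ D.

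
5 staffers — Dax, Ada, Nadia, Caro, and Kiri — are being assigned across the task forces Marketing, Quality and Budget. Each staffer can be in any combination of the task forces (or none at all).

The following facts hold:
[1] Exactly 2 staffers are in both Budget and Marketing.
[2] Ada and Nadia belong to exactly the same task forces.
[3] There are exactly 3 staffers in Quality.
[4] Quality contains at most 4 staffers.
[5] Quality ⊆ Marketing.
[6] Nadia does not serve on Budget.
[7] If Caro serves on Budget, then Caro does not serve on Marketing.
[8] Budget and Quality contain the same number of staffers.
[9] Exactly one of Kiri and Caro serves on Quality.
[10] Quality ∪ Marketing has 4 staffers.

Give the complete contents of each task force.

Marketing = {Ada, Dax, Kiri, Nadia}; Quality = {Ada, Kiri, Nadia}; Budget = {Caro, Dax, Kiri}

From (6): Nadia ∉ Budget.
(2): Ada matches Nadia: Ada ∉ Budget.
Suppose Dax ∉ Marketing: no assignment then satisfies all the clues, so Dax ∈ Marketing.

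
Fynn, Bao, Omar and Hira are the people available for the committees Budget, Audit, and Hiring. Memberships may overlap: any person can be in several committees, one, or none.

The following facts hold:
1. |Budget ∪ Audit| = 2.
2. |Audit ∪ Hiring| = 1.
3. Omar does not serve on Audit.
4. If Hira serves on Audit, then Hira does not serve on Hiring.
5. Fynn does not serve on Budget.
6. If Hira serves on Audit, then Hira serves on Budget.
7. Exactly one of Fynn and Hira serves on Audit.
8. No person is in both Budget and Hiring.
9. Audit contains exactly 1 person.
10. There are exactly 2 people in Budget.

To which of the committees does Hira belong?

Hira: Audit, Budget

From (3): Omar ∉ Audit.
From (5): Fynn ∉ Budget.
Suppose Hira ∉ Budget: no assignment then satisfies all the clues, so Hira ∈ Budget.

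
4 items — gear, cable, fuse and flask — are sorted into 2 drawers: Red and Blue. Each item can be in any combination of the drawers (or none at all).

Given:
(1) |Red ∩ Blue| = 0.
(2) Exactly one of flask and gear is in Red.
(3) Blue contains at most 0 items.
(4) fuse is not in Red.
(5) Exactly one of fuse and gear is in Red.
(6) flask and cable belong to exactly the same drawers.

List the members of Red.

Red = {gear}

From (4): fuse ∉ Red.
(3): Blue already has 0, so the rest are out.
(5) (exactly one): gear ∈ Red.
(2) (exactly one): flask ∉ Red.
(6): cable matches flask: cable ∉ Red.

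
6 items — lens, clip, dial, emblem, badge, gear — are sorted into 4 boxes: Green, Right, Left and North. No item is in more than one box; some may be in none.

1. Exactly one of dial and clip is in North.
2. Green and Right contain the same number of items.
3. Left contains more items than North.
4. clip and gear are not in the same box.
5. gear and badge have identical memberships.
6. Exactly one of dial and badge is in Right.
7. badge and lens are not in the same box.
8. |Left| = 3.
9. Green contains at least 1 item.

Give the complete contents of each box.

Green = {lens}; Right = {dial}; Left = {badge, emblem, gear}; North = {clip}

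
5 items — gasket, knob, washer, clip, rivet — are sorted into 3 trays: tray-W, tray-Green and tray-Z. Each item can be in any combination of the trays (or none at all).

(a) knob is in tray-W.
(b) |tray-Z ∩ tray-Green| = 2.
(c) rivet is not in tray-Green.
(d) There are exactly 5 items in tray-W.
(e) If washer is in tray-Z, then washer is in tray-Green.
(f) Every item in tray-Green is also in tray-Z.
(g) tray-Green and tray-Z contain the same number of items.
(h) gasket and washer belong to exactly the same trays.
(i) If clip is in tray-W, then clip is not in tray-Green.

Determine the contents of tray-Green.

tray-Green = {gasket, washer}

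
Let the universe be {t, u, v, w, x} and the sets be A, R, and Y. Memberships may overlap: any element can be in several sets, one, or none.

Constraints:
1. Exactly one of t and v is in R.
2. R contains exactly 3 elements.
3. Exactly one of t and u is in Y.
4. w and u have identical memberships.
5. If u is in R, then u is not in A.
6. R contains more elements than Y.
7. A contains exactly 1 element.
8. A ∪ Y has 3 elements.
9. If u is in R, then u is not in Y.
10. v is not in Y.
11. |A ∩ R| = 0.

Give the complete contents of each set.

A = {v}; R = {t, u, w}; Y = {t, x}

From (10): v ∉ Y.
Suppose t ∈ A: no assignment then satisfies all the clues, so t ∉ A.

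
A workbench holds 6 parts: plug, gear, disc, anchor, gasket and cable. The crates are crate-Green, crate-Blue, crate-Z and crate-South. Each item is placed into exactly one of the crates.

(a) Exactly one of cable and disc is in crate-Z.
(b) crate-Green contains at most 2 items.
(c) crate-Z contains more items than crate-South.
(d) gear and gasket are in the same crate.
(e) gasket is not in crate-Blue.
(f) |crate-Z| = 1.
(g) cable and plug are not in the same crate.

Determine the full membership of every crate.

crate-Green = {gasket, gear}; crate-Blue = {anchor, disc, plug}; crate-Z = {cable}; crate-South = {}

From (e): gasket ∉ crate-Blue.
(d): gear matches gasket: gear ∉ crate-Blue.
Suppose plug ∈ crate-Green: no assignment then satisfies all the clues, so plug ∉ crate-Green.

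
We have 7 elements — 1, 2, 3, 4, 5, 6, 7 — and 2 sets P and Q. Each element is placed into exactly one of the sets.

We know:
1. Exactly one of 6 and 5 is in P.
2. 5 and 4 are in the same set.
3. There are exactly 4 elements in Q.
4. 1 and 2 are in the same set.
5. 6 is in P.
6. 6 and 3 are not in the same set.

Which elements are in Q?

Q = {3, 4, 5, 7}

From (5): 6 ∈ P.
(1) (exactly one): 5 ∉ P.
(2): 4 matches 5: 4 ∉ P.
(6): 3 ∉ P.
Only one set left: 3 ∈ Q.
Only one set left: 4 ∈ Q.
Only one set left: 5 ∈ Q.
Suppose 1 ∈ Q: no assignment then satisfies all the clues, so 1 ∉ Q.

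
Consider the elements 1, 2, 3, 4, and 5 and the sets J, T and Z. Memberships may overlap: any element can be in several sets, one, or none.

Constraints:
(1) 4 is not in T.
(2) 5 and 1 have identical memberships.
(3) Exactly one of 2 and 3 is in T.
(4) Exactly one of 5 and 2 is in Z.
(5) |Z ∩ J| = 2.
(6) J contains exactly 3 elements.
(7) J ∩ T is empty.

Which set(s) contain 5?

5: J, Z

From (1): 4 ∉ T.
Suppose 5 ∉ J: no assignment then satisfies all the clues, so 5 ∈ J.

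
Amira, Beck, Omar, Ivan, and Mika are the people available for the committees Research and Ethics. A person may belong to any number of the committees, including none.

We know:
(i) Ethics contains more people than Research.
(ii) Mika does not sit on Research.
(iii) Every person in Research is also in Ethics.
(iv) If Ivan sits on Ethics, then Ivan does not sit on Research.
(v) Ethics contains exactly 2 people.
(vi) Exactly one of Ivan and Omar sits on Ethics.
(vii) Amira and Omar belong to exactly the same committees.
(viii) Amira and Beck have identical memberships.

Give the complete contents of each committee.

From (ii): Mika ∉ Research.
Suppose Amira ∈ Research: no assignment then satisfies all the clues, so Amira ∉ Research.

Research = {}; Ethics = {Ivan, Mika}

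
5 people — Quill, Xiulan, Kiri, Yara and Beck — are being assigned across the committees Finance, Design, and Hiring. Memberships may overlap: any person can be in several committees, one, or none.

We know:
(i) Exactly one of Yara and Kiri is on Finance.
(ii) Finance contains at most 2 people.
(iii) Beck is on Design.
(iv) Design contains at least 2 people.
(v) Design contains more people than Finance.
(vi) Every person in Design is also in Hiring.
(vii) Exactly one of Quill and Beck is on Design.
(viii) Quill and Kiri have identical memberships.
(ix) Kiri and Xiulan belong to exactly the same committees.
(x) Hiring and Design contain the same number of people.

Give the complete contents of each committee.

Finance = {Yara}; Design = {Beck, Yara}; Hiring = {Beck, Yara}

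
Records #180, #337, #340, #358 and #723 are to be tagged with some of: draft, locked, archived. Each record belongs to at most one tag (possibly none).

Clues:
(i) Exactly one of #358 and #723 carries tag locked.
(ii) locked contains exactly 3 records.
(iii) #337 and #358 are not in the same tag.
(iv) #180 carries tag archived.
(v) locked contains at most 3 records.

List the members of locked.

locked = {#337, #340, #723}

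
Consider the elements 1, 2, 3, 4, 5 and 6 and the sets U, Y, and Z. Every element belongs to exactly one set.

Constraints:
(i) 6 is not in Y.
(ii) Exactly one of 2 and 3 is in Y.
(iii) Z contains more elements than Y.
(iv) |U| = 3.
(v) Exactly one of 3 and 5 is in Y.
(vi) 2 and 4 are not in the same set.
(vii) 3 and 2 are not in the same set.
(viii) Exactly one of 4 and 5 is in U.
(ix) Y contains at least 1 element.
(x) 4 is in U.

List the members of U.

U = {1, 4, 6}

From (i): 6 ∉ Y.
From (x): 4 ∈ U.
(vi): 2 ∉ U.
(viii) (exactly one): 5 ∉ U.
Suppose 1 ∉ U: no assignment then satisfies all the clues, so 1 ∈ U.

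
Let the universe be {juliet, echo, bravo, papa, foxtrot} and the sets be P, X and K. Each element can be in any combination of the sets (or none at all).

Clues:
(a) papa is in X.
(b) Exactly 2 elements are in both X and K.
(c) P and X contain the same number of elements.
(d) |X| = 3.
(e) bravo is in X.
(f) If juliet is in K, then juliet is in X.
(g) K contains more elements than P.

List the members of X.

X = {bravo, juliet, papa}

From (a): papa ∈ X.
From (e): bravo ∈ X.
Suppose juliet ∉ X: no assignment then satisfies all the clues, so juliet ∈ X.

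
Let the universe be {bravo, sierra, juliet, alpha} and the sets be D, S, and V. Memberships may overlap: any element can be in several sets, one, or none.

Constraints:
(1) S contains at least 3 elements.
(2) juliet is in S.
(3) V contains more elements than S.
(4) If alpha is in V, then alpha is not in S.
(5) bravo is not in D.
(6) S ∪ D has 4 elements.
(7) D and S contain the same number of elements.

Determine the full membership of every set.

D = {alpha, juliet, sierra}; S = {bravo, juliet, sierra}; V = {alpha, bravo, juliet, sierra}

From (2): juliet ∈ S.
From (5): bravo ∉ D.
Suppose bravo ∉ S: no assignment then satisfies all the clues, so bravo ∈ S.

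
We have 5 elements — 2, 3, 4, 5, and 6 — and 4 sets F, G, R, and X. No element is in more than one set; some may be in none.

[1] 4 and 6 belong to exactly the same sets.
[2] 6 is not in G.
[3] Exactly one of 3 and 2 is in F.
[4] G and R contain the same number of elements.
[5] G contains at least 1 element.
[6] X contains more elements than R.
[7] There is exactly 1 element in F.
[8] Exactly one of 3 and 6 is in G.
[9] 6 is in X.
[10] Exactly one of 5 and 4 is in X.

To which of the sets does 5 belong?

5: R

From (2): 6 ∉ G.
From (9): 6 ∈ X.
(1): 4 matches 6: 4 ∉ F.
(1): 4 matches 6: 4 ∉ G.
(1): 4 matches 6: 4 ∉ R.
(1): 4 matches 6: 4 ∈ X.
(8) (exactly one): 3 ∈ G.
(10) (exactly one): 5 ∉ X.
(3) (exactly one): 2 ∈ F.
(7): F already has 1, so the rest are out.
Suppose 5 ∈ G: no assignment then satisfies all the clues, so 5 ∉ G.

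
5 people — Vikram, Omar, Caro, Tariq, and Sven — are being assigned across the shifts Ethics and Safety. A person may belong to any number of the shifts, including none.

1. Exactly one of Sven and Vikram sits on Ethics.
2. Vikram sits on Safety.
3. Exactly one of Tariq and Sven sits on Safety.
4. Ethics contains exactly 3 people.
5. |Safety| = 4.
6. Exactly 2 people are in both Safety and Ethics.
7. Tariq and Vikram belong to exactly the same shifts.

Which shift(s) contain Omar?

Omar: Ethics, Safety

From (2): Vikram ∈ Safety.
(7): Tariq matches Vikram: Tariq ∈ Safety.
(3) (exactly one): Sven ∉ Safety.
(5): only 4 candidates remain for Safety, so all are in.
Suppose Omar ∉ Ethics: no assignment then satisfies all the clues, so Omar ∈ Ethics.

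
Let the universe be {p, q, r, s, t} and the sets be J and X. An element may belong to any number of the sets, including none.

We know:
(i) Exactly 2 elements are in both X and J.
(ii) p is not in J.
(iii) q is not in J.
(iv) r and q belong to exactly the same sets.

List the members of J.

J = {s, t}

From (ii): p ∉ J.
From (iii): q ∉ J.
(iv): r matches q: r ∉ J.
Suppose s ∉ J: no assignment then satisfies all the clues, so s ∈ J.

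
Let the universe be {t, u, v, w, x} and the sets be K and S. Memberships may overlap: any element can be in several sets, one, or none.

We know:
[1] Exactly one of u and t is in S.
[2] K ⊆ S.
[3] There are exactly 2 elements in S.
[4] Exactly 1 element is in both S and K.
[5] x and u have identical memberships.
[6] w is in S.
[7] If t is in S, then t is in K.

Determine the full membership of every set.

K = {t}; S = {t, w}

From (6): w ∈ S.
Suppose t ∉ K: no assignment then satisfies all the clues, so t ∈ K.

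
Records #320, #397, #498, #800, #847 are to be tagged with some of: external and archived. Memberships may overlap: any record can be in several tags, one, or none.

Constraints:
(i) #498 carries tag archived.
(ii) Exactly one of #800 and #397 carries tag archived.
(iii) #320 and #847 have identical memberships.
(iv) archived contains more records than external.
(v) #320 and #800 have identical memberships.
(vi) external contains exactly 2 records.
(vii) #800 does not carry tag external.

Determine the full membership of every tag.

external = {#397, #498}; archived = {#320, #498, #800, #847}

From (i): #498 ∈ archived.
From (vii): #800 ∉ external.
(v): #320 matches #800: #320 ∉ external.
(iii): #847 matches #320: #847 ∉ external.
(vi): only 2 candidates remain for external, so all are in.
Suppose #320 ∉ archived: no assignment then satisfies all the clues, so #320 ∈ archived.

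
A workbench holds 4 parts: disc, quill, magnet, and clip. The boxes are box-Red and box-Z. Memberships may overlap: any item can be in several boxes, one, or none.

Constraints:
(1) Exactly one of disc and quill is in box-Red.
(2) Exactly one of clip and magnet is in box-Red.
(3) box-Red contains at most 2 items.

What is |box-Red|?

2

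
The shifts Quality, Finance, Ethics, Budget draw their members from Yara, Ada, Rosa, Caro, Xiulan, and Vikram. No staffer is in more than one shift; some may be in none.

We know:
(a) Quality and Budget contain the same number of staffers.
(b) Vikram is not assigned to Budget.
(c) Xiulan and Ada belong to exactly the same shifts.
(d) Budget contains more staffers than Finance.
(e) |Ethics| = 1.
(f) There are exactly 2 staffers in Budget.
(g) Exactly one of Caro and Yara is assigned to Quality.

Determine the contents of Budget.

From (b): Vikram ∉ Budget.
Suppose Yara ∈ Budget: no assignment then satisfies all the clues, so Yara ∉ Budget.

Budget = {Ada, Xiulan}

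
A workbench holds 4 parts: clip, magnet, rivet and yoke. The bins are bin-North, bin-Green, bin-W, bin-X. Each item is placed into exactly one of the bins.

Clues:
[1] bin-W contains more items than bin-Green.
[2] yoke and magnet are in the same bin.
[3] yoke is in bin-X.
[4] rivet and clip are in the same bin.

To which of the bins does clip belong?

clip: bin-W

From (3): yoke ∈ bin-X.
(2): magnet matches yoke: magnet ∉ bin-North.
(2): magnet matches yoke: magnet ∉ bin-Green.
(2): magnet matches yoke: magnet ∉ bin-W.
(2): magnet matches yoke: magnet ∈ bin-X.
Suppose clip ∈ bin-North: no assignment then satisfies all the clues, so clip ∉ bin-North.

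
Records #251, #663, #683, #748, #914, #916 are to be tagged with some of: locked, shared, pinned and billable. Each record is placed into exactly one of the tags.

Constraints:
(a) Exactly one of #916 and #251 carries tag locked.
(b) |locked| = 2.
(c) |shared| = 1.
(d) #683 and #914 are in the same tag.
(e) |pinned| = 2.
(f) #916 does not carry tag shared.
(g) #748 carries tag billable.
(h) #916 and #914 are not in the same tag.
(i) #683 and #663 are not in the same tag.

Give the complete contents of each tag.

From (f): #916 ∉ shared.
From (g): #748 ∈ billable.
Suppose #251 ∈ locked: no assignment then satisfies all the clues, so #251 ∉ locked.

locked = {#663, #916}; shared = {#251}; pinned = {#683, #914}; billable = {#748}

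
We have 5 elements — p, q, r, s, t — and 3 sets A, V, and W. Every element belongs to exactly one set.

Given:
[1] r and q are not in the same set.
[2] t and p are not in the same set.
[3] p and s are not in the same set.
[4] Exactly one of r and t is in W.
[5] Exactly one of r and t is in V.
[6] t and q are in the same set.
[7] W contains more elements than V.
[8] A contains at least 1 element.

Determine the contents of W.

W = {q, s, t}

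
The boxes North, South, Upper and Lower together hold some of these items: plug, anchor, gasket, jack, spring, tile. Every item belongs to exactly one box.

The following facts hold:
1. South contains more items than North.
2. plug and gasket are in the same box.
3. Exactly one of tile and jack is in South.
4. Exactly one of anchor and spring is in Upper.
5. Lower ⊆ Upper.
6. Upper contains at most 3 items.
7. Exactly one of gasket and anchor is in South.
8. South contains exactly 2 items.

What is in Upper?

Upper = {gasket, plug, spring}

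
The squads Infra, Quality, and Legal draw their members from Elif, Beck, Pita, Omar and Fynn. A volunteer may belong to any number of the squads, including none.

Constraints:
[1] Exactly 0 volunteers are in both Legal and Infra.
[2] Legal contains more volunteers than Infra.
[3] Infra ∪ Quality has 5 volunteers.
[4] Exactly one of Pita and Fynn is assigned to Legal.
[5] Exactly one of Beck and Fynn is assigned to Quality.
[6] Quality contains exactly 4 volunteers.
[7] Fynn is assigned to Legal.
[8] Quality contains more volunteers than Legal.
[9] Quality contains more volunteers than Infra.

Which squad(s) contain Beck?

From (7): Fynn ∈ Legal.
(4) (exactly one): Pita ∉ Legal.
Suppose Beck ∉ Infra: no assignment then satisfies all the clues, so Beck ∈ Infra.

Beck: Infra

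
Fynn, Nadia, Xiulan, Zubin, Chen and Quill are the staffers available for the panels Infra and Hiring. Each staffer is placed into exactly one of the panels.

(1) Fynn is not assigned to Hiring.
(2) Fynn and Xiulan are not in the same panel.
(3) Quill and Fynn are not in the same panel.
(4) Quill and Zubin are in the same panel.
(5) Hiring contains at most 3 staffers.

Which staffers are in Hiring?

Hiring = {Quill, Xiulan, Zubin}

From (1): Fynn ∉ Hiring.
Only one panel left: Fynn ∈ Infra.
(2): Xiulan ∉ Infra.
(3): Quill ∉ Infra.
(4): Zubin matches Quill: Zubin ∉ Infra.
Only one panel left: Xiulan ∈ Hiring.
Only one panel left: Zubin ∈ Hiring.
Only one panel left: Quill ∈ Hiring.
(5): Hiring already has 3, so the rest are out.
Only one panel left: Nadia ∈ Infra.
Only one panel left: Chen ∈ Infra.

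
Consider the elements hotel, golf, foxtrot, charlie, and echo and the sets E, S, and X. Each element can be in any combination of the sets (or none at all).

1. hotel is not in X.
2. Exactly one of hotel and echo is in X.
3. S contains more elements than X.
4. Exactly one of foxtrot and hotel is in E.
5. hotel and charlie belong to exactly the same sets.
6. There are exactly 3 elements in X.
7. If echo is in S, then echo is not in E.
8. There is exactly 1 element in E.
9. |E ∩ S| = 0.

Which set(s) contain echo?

echo: S, X

From (1): hotel ∉ X.
(2) (exactly one): echo ∈ X.
(5): charlie matches hotel: charlie ∉ X.
(6): only 3 candidates remain for X, so all are in.
Suppose echo ∈ E: no assignment then satisfies all the clues, so echo ∉ E.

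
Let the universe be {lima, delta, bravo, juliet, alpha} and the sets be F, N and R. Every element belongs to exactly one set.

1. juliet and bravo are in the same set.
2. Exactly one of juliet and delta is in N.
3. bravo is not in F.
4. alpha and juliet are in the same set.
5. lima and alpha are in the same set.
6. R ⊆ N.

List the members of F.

From (3): bravo ∉ F.
(1): juliet matches bravo: juliet ∉ F.
(4): alpha matches juliet: alpha ∉ F.
(5): lima matches alpha: lima ∉ F.
Suppose delta ∉ F: no assignment then satisfies all the clues, so delta ∈ F.

F = {delta}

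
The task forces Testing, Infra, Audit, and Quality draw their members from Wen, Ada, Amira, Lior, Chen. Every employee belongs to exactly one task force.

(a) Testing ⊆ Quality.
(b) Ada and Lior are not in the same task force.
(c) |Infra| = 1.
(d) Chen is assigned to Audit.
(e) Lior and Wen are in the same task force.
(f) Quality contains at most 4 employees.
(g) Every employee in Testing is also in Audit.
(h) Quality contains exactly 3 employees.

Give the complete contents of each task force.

From (d): Chen ∈ Audit.
Suppose Wen ∈ Testing: no assignment then satisfies all the clues, so Wen ∉ Testing.

Testing = {}; Infra = {Ada}; Audit = {Chen}; Quality = {Amira, Lior, Wen}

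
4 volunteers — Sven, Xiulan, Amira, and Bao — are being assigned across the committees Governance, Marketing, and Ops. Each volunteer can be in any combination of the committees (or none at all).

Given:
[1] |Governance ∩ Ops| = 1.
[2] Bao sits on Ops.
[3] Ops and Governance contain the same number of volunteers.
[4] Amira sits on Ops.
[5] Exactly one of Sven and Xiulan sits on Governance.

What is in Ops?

Ops = {Amira, Bao}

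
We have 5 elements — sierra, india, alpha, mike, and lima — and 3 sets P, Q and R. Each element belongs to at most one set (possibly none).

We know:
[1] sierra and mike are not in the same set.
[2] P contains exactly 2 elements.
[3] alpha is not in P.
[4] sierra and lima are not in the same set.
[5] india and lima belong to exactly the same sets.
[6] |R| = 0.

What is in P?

P = {india, lima}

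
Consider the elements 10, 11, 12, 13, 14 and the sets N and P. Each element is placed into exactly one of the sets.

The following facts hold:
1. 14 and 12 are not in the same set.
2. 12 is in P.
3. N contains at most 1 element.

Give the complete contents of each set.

N = {14}; P = {10, 11, 12, 13}

From (2): 12 ∈ P.
(1): 14 ∉ P.
Only one set left: 14 ∈ N.
(3): N already has 1, so the rest are out.
Only one set left: 10 ∈ P.
Only one set left: 11 ∈ P.
Only one set left: 13 ∈ P.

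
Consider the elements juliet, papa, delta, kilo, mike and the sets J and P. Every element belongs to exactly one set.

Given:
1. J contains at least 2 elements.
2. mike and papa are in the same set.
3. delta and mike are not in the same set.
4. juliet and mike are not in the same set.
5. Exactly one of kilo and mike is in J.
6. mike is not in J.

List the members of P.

From (6): mike ∉ J.
(2): papa matches mike: papa ∉ J.
(5) (exactly one): kilo ∈ J.
Only one set left: papa ∈ P.
Only one set left: mike ∈ P.
(3): delta ∉ P.
(4): juliet ∉ P.
Only one set left: juliet ∈ J.
Only one set left: delta ∈ J.

P = {mike, papa}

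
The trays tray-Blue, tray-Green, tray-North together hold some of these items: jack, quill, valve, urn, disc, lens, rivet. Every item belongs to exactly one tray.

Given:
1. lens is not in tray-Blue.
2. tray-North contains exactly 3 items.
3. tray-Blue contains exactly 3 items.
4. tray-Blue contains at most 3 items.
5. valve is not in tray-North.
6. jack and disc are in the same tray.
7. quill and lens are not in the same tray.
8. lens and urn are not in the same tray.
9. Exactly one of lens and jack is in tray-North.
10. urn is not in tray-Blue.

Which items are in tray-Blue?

tray-Blue = {quill, rivet, valve}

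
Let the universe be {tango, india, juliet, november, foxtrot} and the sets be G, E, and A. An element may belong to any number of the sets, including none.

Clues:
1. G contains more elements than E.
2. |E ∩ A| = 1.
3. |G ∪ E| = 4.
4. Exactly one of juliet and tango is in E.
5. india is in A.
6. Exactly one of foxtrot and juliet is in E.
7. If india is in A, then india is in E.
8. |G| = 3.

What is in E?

E = {india, juliet}

From (5): india ∈ A.
(7): india ∈ E.
Suppose tango ∈ E: no assignment then satisfies all the clues, so tango ∉ E.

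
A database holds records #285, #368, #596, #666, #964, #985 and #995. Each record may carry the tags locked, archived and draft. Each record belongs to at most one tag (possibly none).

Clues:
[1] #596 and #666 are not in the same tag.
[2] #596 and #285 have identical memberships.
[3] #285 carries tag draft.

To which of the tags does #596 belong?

#596: draft

From (3): #285 ∈ draft.
(2): #596 matches #285: #596 ∉ locked.
(2): #596 matches #285: #596 ∉ archived.
(2): #596 matches #285: #596 ∈ draft.
(1): #666 ∉ draft.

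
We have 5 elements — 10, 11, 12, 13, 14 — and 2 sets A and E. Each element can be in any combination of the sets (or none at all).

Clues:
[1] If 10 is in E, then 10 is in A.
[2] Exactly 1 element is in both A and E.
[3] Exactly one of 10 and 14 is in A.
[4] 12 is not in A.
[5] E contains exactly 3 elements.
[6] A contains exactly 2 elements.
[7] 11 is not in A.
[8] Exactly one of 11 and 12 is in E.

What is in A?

A = {10, 13}

From (4): 12 ∉ A.
From (7): 11 ∉ A.
Suppose 10 ∉ A: no assignment then satisfies all the clues, so 10 ∈ A.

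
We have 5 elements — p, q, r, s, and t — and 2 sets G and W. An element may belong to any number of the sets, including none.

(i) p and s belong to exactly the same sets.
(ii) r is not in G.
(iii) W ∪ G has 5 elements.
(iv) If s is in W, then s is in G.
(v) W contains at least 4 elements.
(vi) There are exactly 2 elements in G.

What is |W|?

5

From (ii): r ∉ G.
Suppose p ∉ G: no assignment then satisfies all the clues, so p ∈ G.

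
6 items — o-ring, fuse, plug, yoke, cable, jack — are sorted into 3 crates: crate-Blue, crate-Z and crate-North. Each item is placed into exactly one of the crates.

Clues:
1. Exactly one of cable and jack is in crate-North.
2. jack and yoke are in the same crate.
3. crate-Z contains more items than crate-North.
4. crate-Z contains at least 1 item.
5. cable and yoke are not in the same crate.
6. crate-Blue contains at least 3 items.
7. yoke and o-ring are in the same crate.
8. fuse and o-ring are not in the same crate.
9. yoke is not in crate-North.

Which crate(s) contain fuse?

fuse: crate-Z

From (9): yoke ∉ crate-North.
(2): jack matches yoke: jack ∉ crate-North.
(7): o-ring matches yoke: o-ring ∉ crate-North.
(1) (exactly one): cable ∈ crate-North.
Suppose fuse ∈ crate-Blue: no assignment then satisfies all the clues, so fuse ∉ crate-Blue.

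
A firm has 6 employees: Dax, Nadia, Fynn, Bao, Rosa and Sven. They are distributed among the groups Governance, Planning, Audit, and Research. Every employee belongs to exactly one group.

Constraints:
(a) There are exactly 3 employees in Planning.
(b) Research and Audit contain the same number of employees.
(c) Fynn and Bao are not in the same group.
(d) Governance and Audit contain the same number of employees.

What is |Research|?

1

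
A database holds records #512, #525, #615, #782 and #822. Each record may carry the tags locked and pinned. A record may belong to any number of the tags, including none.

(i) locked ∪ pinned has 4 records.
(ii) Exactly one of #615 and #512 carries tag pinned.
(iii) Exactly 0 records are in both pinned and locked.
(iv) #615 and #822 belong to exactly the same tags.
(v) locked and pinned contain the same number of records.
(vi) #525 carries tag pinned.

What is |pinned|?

2

From (vi): #525 ∈ pinned.
Suppose #512 ∈ locked: no assignment then satisfies all the clues, so #512 ∉ locked.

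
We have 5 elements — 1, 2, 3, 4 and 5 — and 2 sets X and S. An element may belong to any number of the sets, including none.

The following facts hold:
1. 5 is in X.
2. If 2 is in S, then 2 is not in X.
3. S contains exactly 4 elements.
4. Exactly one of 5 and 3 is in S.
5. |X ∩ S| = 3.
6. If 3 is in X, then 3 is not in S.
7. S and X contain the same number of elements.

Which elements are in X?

From (1): 5 ∈ X.
Suppose 1 ∉ X: no assignment then satisfies all the clues, so 1 ∈ X.

X = {1, 3, 4, 5}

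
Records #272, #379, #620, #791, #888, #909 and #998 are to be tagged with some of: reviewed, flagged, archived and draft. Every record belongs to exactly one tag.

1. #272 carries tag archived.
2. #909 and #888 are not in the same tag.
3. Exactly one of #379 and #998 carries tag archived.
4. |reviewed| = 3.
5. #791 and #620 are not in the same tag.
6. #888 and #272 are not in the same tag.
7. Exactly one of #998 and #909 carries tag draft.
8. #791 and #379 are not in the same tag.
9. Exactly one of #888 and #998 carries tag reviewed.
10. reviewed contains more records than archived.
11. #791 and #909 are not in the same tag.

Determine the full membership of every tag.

reviewed = {#379, #620, #888}; flagged = {#791}; archived = {#272, #998}; draft = {#909}

From (1): #272 ∈ archived.
(6): #888 ∉ archived.
Suppose #379 ∉ reviewed: no assignment then satisfies all the clues, so #379 ∈ reviewed.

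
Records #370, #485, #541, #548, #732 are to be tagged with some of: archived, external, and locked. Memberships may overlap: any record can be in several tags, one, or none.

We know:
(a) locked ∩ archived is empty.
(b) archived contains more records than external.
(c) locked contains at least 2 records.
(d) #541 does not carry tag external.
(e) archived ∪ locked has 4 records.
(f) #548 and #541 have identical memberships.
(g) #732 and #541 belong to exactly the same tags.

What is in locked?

locked = {#541, #548, #732}

From (d): #541 ∉ external.
(f): #548 matches #541: #548 ∉ external.
(g): #732 matches #541: #732 ∉ external.
Suppose #370 ∈ locked: no assignment then satisfies all the clues, so #370 ∉ locked.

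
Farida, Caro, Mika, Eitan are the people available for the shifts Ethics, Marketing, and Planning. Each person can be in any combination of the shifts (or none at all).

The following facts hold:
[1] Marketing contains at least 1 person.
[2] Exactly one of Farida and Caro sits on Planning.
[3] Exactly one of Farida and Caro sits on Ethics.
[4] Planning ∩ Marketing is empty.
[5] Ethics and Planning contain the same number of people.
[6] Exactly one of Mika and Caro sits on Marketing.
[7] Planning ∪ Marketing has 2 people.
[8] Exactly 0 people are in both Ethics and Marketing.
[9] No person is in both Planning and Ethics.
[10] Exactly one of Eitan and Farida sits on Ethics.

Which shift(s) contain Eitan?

Eitan: none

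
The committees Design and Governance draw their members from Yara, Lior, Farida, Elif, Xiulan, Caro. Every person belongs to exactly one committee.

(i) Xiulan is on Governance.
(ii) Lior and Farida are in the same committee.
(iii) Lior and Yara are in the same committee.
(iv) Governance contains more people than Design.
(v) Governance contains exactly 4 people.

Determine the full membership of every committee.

Design = {Caro, Elif}; Governance = {Farida, Lior, Xiulan, Yara}

From (i): Xiulan ∈ Governance.
Suppose Yara ∈ Design: no assignment then satisfies all the clues, so Yara ∉ Design.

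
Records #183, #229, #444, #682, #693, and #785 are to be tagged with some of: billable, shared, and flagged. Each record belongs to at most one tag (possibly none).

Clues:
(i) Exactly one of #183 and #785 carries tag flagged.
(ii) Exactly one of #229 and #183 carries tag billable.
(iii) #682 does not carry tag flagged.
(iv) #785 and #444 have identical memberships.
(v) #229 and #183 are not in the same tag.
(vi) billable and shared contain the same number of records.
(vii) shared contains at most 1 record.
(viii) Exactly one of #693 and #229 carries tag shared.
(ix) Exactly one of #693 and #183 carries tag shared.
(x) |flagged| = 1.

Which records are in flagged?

flagged = {#183}

From (iii): #682 ∉ flagged.
Suppose #183 ∉ flagged: no assignment then satisfies all the clues, so #183 ∈ flagged.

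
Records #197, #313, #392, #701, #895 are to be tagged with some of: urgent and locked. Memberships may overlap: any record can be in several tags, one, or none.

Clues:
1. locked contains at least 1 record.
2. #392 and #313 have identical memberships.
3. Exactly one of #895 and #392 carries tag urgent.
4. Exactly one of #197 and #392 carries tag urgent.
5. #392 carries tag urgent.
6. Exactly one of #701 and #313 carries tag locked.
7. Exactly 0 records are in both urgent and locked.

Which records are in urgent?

urgent = {#313, #392}

From (5): #392 ∈ urgent.
(2): #313 matches #392: #313 ∈ urgent.
(3) (exactly one): #895 ∉ urgent.
(4) (exactly one): #197 ∉ urgent.
Suppose #701 ∈ urgent: no assignment then satisfies all the clues, so #701 ∉ urgent.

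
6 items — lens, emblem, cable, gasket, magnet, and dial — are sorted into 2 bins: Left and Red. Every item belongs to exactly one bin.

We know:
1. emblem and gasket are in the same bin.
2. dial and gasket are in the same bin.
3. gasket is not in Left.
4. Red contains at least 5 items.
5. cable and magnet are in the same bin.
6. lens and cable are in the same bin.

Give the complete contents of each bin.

Left = {}; Red = {cable, dial, emblem, gasket, lens, magnet}

From (3): gasket ∉ Left.
(1): emblem matches gasket: emblem ∉ Left.
(2): dial matches gasket: dial ∉ Left.
Only one bin left: emblem ∈ Red.
Only one bin left: gasket ∈ Red.
Only one bin left: dial ∈ Red.
Suppose lens ∈ Left: no assignment then satisfies all the clues, so lens ∉ Left.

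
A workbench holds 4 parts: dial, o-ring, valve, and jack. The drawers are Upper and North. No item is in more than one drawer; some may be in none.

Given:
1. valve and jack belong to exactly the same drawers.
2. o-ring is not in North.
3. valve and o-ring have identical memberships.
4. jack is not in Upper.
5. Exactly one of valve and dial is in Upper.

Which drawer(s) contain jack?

From (2): o-ring ∉ North.
From (4): jack ∉ Upper.
(1): valve matches jack: valve ∉ Upper.
(3): o-ring matches valve: o-ring ∉ Upper.
(3): valve matches o-ring: valve ∉ North.
(5) (exactly one): dial ∈ Upper.
(1): jack matches valve: jack ∉ North.

jack: none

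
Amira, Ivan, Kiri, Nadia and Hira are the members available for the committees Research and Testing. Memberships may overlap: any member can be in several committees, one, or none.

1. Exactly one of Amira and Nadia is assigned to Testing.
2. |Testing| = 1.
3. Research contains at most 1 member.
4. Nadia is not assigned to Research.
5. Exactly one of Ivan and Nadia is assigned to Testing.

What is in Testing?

From (4): Nadia ∉ Research.
Suppose Amira ∈ Testing: no assignment then satisfies all the clues, so Amira ∉ Testing.

Testing = {Nadia}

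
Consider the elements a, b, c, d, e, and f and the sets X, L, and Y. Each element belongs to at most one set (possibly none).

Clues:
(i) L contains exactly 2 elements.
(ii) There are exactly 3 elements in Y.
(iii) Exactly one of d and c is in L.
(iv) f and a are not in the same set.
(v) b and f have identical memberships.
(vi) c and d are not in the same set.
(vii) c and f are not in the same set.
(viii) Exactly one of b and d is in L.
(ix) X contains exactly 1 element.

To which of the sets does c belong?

c: X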